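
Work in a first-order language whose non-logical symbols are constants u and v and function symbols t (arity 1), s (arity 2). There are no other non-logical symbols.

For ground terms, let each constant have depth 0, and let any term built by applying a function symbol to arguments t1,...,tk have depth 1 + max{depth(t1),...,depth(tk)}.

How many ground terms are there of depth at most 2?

Count level by level. With function symbols t/1, s/2, the terms of depth ≤ k are the 2 constants together with each function applied to depth-≤(k−1) tuples, so N_k = 2 + N_{k-1} + N_{k-1}^2.
N_0 = 2
N_1 = 2 + 2 + 2^2 = 8
N_2 = 2 + 8 + 8^2 = 74

74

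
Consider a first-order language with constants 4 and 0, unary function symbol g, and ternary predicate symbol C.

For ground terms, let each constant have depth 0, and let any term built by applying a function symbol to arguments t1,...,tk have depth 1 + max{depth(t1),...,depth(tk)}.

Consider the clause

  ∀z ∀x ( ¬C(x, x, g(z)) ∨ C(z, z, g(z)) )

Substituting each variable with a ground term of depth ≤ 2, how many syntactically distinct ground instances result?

36

Ground terms of depth ≤ 2:
  Write N_k for the number of ground terms of depth ≤ k. A term of depth ≤ k is either a constant or a function symbol applied to arguments of depth ≤ k−1, so N_k = 2 + N_{k-1}.
  N_0 = 2
  N_1 = 2 + 2 = 4
  N_2 = 2 + 4 = 6
So there are 6 ground terms available for substitution.
Each of z, x ranges independently over the available ground terms, and distinct assignments produce distinct instances.
Number of ground instances = 6^2 = 36.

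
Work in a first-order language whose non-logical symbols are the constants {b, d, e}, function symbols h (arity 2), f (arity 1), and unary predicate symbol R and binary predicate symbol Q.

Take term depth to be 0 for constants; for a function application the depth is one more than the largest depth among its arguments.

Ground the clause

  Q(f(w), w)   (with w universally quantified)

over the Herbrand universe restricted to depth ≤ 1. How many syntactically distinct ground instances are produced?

Ground terms of depth ≤ 1:
  Write N_k for the number of ground terms of depth ≤ k. A term of depth ≤ k is either a constant or a function symbol applied to arguments of depth ≤ k−1, so N_k = 3 + N_{k-1}^2 + N_{k-1}.
  N_0 = 3
  N_1 = 3 + 3^2 + 3 = 15
So there are 15 ground terms available for substitution.
There is 1 variable to instantiate (w),  occurring in at least one literal, so different choices give different ground instances.
Number of ground instances = 15.

15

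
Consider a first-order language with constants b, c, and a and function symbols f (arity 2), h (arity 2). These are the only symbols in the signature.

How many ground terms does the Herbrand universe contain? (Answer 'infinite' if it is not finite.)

infinite

The signature has at least one function symbol (f, arity 2) and at least one constant (b).
Iterating f gives infinitely many distinct ground terms: b, f(b, b), f(f(b, b), f(b, b)), ...
So the Herbrand universe is infinite.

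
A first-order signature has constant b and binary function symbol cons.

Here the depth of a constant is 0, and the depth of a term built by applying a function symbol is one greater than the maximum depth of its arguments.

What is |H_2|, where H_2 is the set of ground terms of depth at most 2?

5

Count level by level. With function symbols cons/2, the terms of depth ≤ k are the 1 constant together with each function applied to depth-≤(k−1) tuples, so N_k = 1 + N_{k-1}^2.
N_0 = 1
N_1 = 1 + 1^2 = 2
N_2 = 1 + 2^2 = 5
Explicitly: b, cons(b, b), cons(b, cons(b, b)), cons(cons(b, b), b), cons(cons(b, b), cons(b, b)).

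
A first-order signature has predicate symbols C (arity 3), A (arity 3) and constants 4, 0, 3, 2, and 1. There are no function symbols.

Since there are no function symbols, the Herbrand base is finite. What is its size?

With no function symbols, the Herbrand universe is just the 5 constants.
Ground atoms per predicate: C: 5^3 = 125, A: 5^3 = 125.
Herbrand base size = 125 + 125 = 250.

250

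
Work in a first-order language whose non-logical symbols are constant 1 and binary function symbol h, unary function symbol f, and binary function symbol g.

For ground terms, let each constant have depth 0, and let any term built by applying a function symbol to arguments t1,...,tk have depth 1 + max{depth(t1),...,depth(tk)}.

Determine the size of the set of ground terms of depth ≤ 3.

Let N_k count ground terms of depth at most k. Each non-constant term of depth ≤ k is some function symbol applied to depth-≤(k−1) arguments, giving N_k = 1 + N_{k-1}^2 + N_{k-1} + N_{k-1}^2.
N_0 = 1
N_1 = 1 + 1^2 + 1 + 1^2 = 4
N_2 = 1 + 4^2 + 4 + 4^2 = 37
N_3 = 1 + 37^2 + 37 + 37^2 = 2776

2776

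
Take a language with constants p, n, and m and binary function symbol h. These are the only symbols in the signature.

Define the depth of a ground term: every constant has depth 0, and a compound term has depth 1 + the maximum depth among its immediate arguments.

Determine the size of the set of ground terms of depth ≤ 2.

147

Count level by level. With function symbols h/2, the terms of depth ≤ k are the 3 constants together with each function applied to depth-≤(k−1) tuples, so N_k = 3 + N_{k-1}^2.
N_0 = 3
N_1 = 3 + 3^2 = 12
N_2 = 3 + 12^2 = 147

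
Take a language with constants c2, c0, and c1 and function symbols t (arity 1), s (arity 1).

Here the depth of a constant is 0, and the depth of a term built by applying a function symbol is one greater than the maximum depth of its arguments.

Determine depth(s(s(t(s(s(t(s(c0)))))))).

7

depth(s(c0)) = 1 + depth(c0) = 1 + 0 = 1
depth(t(s(c0))) = 1 + depth(s(c0)) = 1 + 1 = 2
depth(s(t(s(c0)))) = 1 + depth(t(s(c0))) = 1 + 2 = 3
depth(s(s(t(s(c0))))) = 1 + depth(s(t(s(c0)))) = 1 + 3 = 4
depth(t(s(s(t(s(c0)))))) = 1 + depth(s(s(t(s(c0))))) = 1 + 4 = 5
depth(s(t(s(s(t(s(c0))))))) = 1 + depth(t(s(s(t(s(c0)))))) = 1 + 5 = 6
depth(s(s(t(s(s(t(s(c0)))))))) = 1 + depth(s(t(s(s(t(s(c0))))))) = 1 + 6 = 7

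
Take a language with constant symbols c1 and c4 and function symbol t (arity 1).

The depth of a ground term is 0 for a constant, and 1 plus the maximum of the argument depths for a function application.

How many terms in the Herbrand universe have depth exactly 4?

2

Let N_k = |{terms of depth ≤ k}|. Then N_0 = 2 and N_k = 2 + N_{k-1} for k ≥ 1 (one summand per function symbol, arity giving the exponent).
N_0 = 2
N_1 = 2 + 2 = 4
N_2 = 2 + 4 = 6
N_3 = 2 + 6 = 8
N_4 = 2 + 8 = 10
Terms of depth exactly 4: N_4 − N_3 = 10 − 8 = 2.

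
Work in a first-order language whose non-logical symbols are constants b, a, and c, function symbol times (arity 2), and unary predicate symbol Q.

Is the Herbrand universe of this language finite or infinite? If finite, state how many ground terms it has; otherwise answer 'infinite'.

infinite

The signature has at least one function symbol (times, arity 2) and at least one constant (b).
Iterating times gives infinitely many distinct ground terms: b, times(b, b), times(times(b, b), times(b, b)), ...
So the Herbrand universe is infinite.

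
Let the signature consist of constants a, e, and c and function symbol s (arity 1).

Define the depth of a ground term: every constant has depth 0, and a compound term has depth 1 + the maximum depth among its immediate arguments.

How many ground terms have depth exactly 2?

Let N_k = |{terms of depth ≤ k}|. Then N_0 = 3 and N_k = 3 + N_{k-1} for k ≥ 1 (one summand per function symbol, arity giving the exponent).
N_0 = 3
N_1 = 3 + 3 = 6
N_2 = 3 + 6 = 9
Terms of depth exactly 2: N_2 − N_1 = 9 − 6 = 3.

3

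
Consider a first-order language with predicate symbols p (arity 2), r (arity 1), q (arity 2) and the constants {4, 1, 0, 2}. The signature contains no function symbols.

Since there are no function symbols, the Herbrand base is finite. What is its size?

With no function symbols, the Herbrand universe is just the 4 constants.
Ground atoms per predicate: p: 4^2 = 16, r: 4, q: 4^2 = 16.
Herbrand base size = 16 + 4 + 16 = 36.

36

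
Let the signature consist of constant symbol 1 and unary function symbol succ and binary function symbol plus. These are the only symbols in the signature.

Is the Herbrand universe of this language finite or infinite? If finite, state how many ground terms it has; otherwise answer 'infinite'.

infinite

The signature has at least one function symbol (succ, arity 1) and at least one constant (1).
Iterating succ gives infinitely many distinct ground terms: 1, succ(1), succ(succ(1)), ...
So the Herbrand universe is infinite.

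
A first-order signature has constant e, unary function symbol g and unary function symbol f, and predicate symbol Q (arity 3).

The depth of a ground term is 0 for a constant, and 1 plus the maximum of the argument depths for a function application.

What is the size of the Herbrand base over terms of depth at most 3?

3375

First count ground terms of depth ≤ 3.
If N_k denotes the number of depth-≤k ground terms, the 1 constant gives N_0 = 1, and each function symbol of arity r contributes N_{k-1}^r new terms at level k: N_k = 1 + N_{k-1} + N_{k-1}.
N_0 = 1
N_1 = 1 + 1 + 1 = 3
N_2 = 1 + 3 + 3 = 7
N_3 = 1 + 7 + 7 = 15
So |H| = 15.
Ground atoms are formed by filling each argument slot of a predicate with a term from H, so an r-ary predicate gives |H|^r atoms:
  Q: 15^3 = 3375
Total ground atoms: 3375.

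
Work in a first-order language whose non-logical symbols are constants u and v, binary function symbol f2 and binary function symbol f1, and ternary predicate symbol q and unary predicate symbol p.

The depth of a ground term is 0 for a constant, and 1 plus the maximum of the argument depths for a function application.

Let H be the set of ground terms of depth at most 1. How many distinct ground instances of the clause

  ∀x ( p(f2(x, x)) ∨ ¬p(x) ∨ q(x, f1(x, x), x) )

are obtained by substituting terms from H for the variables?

Ground terms of depth ≤ 1:
  Count level by level. With function symbols f2/2, f1/2, the terms of depth ≤ k are the 2 constants together with each function applied to depth-≤(k−1) tuples, so N_k = 2 + N_{k-1}^2 + N_{k-1}^2.
  N_0 = 2
  N_1 = 2 + 2^2 + 2^2 = 10
  Explicitly: u, v, f2(u, u), f2(u, v), f2(v, u), f2(v, v), f1(u, u), f1(u, v), f1(v, u), f1(v, v).
So there are 10 ground terms available for substitution.
There is 1 variable to instantiate (x),  occurring in at least one literal, so different choices give different ground instances.
Number of ground instances = 10.

10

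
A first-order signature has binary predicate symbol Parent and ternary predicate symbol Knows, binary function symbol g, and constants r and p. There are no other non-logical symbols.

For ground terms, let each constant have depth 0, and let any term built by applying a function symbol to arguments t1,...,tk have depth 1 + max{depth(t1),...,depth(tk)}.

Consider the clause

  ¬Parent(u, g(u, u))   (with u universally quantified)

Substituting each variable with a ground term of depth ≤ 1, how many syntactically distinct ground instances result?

6

Ground terms of depth ≤ 1:
  Let N_k count ground terms of depth at most k. Each non-constant term of depth ≤ k is some function symbol applied to depth-≤(k−1) arguments, giving N_k = 2 + N_{k-1}^2.
  N_0 = 2
  N_1 = 2 + 2^2 = 6
  Explicitly: r, p, g(r, r), g(r, p), g(p, r), g(p, p).
So there are 6 ground terms available for substitution.
The body mentions the single quantified variable u; since ground terms form a free algebra, no two substitutions collapse to the same formula.
Number of ground instances = 6.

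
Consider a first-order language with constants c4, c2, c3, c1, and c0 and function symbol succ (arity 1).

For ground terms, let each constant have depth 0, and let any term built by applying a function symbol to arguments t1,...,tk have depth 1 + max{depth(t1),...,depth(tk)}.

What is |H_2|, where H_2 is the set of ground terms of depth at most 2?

15

If N_k denotes the number of depth-≤k ground terms, the 5 constants give N_0 = 5, and each function symbol of arity r contributes N_{k-1}^r new terms at level k: N_k = 5 + N_{k-1}.
N_0 = 5
N_1 = 5 + 5 = 10
N_2 = 5 + 10 = 15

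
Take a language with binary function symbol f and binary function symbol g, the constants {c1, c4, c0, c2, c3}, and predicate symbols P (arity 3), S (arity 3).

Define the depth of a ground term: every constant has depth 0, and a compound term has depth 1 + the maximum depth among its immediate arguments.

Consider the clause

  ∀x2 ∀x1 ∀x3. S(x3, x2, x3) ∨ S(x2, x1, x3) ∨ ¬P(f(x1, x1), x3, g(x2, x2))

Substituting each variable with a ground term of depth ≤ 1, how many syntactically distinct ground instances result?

166375

Ground terms of depth ≤ 1:
  If N_k denotes the number of depth-≤k ground terms, the 5 constants give N_0 = 5, and each function symbol of arity r contributes N_{k-1}^r new terms at level k: N_k = 5 + N_{k-1}^2 + N_{k-1}^2.
  N_0 = 5
  N_1 = 5 + 5^2 + 5^2 = 55
So there are 55 ground terms available for substitution.
The clause has 3 distinct variables (x2, x1, x3), each appearing in the body. In the free term algebra distinct substitutions yield syntactically distinct ground instances.
Number of ground instances = 55^3 = 166375.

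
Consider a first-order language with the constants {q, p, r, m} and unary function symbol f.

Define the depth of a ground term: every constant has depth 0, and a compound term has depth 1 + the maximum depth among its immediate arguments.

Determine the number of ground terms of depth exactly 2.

4

Let N_k = |{terms of depth ≤ k}|. Then N_0 = 4 and N_k = 4 + N_{k-1} for k ≥ 1 (one summand per function symbol, arity giving the exponent).
N_0 = 4
N_1 = 4 + 4 = 8
N_2 = 4 + 8 = 12
Terms of depth exactly 2: N_2 − N_1 = 12 − 8 = 4.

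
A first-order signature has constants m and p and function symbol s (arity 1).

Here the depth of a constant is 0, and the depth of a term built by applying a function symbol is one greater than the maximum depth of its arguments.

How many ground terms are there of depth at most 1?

Let N_k = |{terms of depth ≤ k}|. Then N_0 = 2 and N_k = 2 + N_{k-1} for k ≥ 1 (one summand per function symbol, arity giving the exponent).
N_0 = 2
N_1 = 2 + 2 = 4
Explicitly: m, p, s(m), s(p).

4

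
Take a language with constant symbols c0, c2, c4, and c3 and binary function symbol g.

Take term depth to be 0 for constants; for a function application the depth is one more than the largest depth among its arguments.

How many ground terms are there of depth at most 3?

Write N_k for the number of ground terms of depth ≤ k. A term of depth ≤ k is either a constant or a function symbol applied to arguments of depth ≤ k−1, so N_k = 4 + N_{k-1}^2.
N_0 = 4
N_1 = 4 + 4^2 = 20
N_2 = 4 + 20^2 = 404
N_3 = 4 + 404^2 = 163220

163220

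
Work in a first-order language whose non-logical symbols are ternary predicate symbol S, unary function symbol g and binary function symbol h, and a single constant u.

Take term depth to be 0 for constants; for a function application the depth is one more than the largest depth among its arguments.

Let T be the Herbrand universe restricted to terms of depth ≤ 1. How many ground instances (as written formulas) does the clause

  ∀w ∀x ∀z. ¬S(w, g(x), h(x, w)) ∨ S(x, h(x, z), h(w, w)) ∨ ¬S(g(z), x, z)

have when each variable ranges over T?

Ground terms of depth ≤ 1:
  Let N_k count ground terms of depth at most k. Each non-constant term of depth ≤ k is some function symbol applied to depth-≤(k−1) arguments, giving N_k = 1 + N_{k-1} + N_{k-1}^2.
  N_0 = 1
  N_1 = 1 + 1 + 1^2 = 3
So there are 3 ground terms available for substitution.
The clause has 3 distinct variables (w, x, z), each appearing in the body. In the free term algebra distinct substitutions yield syntactically distinct ground instances.
Number of ground instances = 3^3 = 27.

27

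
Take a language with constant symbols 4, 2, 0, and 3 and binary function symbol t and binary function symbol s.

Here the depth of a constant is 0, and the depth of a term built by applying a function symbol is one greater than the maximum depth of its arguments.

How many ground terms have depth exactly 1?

Let N_k = |{terms of depth ≤ k}|. Then N_0 = 4 and N_k = 4 + N_{k-1}^2 + N_{k-1}^2 for k ≥ 1 (one summand per function symbol, arity giving the exponent).
N_0 = 4
N_1 = 4 + 4^2 + 4^2 = 36
Terms of depth exactly 1: N_1 − N_0 = 36 − 4 = 32.

32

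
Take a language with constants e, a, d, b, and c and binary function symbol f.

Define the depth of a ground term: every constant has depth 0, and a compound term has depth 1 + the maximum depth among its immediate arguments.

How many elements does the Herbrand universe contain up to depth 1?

Count level by level. With function symbols f/2, the terms of depth ≤ k are the 5 constants together with each function applied to depth-≤(k−1) tuples, so N_k = 5 + N_{k-1}^2.
N_0 = 5
N_1 = 5 + 5^2 = 30

30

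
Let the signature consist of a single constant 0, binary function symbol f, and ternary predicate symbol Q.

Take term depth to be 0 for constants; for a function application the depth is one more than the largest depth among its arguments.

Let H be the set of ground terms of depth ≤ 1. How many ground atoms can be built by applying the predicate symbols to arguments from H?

First count ground terms of depth ≤ 1.
Let N_k count ground terms of depth at most k. Each non-constant term of depth ≤ k is some function symbol applied to depth-≤(k−1) arguments, giving N_k = 1 + N_{k-1}^2.
N_0 = 1
N_1 = 1 + 1^2 = 2
Explicitly: 0, f(0, 0).
So |H| = 2.
For each predicate symbol, the number of ground atoms is |H| raised to its arity; summing:
  Q: 2^3 = 8
Total ground atoms: 8.

8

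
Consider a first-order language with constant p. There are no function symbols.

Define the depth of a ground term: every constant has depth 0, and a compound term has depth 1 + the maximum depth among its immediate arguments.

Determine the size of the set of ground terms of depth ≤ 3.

With no function symbols every ground term is a constant, so there is exactly 1 ground term at every depth bound.
N_0 = 1
N_1 = 1
N_2 = 1
N_3 = 1
Explicitly: p.

1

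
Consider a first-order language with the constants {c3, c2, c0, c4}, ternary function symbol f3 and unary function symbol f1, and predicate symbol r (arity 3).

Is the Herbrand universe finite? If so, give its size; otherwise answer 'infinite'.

infinite

The signature has at least one function symbol (f3, arity 3) and at least one constant (c3).
Iterating f3 gives infinitely many distinct ground terms: c3, f3(c3, c3, c3), f3(f3(c3, c3, c3), f3(c3, c3, c3), f3(c3, c3, c3)), ...
So the Herbrand universe is infinite.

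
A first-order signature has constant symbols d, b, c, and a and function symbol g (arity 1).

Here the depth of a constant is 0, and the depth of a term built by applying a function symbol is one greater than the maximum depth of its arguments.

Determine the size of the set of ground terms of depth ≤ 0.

If N_k denotes the number of depth-≤k ground terms, the 4 constants give N_0 = 4, and each function symbol of arity r contributes N_{k-1}^r new terms at level k: N_k = 4 + N_{k-1}.
N_0 = 4

4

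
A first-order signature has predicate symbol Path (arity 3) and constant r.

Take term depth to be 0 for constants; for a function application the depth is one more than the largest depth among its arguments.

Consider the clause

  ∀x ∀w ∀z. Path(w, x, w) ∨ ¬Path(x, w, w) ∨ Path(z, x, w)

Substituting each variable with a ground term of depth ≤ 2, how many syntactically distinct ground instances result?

1

Ground terms of depth ≤ 2:
  With no function symbols every ground term is a constant, so there is exactly 1 ground term at every depth bound.
  N_0 = 1
  N_1 = 1
  N_2 = 1
  Explicitly: r.
So there is exactly 1 ground term available for substitution.
The body mentions every one of the 3 quantified variables; since ground terms form a free algebra, no two substitutions collapse to the same formula.
Number of ground instances = 1^3 = 1.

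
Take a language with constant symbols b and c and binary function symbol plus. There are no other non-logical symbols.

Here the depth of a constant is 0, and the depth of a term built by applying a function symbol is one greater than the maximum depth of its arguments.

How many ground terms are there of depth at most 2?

38

Write N_k for the number of ground terms of depth ≤ k. A term of depth ≤ k is either a constant or a function symbol applied to arguments of depth ≤ k−1, so N_k = 2 + N_{k-1}^2.
N_0 = 2
N_1 = 2 + 2^2 = 6
N_2 = 2 + 6^2 = 38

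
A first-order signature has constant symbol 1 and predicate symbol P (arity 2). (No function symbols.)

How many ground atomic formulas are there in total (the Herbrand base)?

With no function symbols, the Herbrand universe is just the 1 constant.
Ground atoms per predicate: P: 1^2 = 1.
Herbrand base size = 1 = 1.

1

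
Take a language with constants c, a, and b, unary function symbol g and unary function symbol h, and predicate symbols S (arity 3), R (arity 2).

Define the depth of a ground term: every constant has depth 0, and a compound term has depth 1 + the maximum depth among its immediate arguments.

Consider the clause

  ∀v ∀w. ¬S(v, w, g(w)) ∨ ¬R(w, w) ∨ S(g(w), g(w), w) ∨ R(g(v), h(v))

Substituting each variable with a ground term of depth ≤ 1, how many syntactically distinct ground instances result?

81

Ground terms of depth ≤ 1:
  Count level by level. With function symbols g/1, h/1, the terms of depth ≤ k are the 3 constants together with each function applied to depth-≤(k−1) tuples, so N_k = 3 + N_{k-1} + N_{k-1}.
  N_0 = 3
  N_1 = 3 + 3 + 3 = 9
So there are 9 ground terms available for substitution.
Each of v, w ranges independently over the available ground terms, and distinct assignments produce distinct instances.
Number of ground instances = 9^2 = 81.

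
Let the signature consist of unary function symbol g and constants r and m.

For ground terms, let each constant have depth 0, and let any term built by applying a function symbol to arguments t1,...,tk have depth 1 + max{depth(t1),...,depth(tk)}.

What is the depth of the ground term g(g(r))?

2

depth(g(r)) = 1 + depth(r) = 1 + 0 = 1
depth(g(g(r))) = 1 + depth(g(r)) = 1 + 1 = 2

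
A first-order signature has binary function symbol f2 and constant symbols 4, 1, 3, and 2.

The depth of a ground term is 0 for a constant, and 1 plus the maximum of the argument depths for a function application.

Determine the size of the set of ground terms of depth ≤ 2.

If N_k denotes the number of depth-≤k ground terms, the 4 constants give N_0 = 4, and each function symbol of arity r contributes N_{k-1}^r new terms at level k: N_k = 4 + N_{k-1}^2.
N_0 = 4
N_1 = 4 + 4^2 = 20
N_2 = 4 + 20^2 = 404

404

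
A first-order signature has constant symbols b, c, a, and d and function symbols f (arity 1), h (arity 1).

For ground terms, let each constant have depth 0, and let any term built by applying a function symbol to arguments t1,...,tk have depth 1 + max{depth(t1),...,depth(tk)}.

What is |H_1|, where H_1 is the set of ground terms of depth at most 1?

12

Count level by level. With function symbols f/1, h/1, the terms of depth ≤ k are the 4 constants together with each function applied to depth-≤(k−1) tuples, so N_k = 4 + N_{k-1} + N_{k-1}.
N_0 = 4
N_1 = 4 + 4 + 4 = 12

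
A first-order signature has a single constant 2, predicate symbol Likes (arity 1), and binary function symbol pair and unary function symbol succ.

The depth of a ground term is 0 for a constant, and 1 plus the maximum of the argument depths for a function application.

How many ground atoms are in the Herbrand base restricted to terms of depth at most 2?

13

First count ground terms of depth ≤ 2.
Let N_k = |{terms of depth ≤ k}|. Then N_0 = 1 and N_k = 1 + N_{k-1}^2 + N_{k-1} for k ≥ 1 (one summand per function symbol, arity giving the exponent).
N_0 = 1
N_1 = 1 + 1^2 + 1 = 3
N_2 = 1 + 3^2 + 3 = 13
So |H| = 13.
Each predicate of arity r yields |H|^r ground atoms (one per choice of an r-tuple from H):
  Likes: 13
Total ground atoms: 13.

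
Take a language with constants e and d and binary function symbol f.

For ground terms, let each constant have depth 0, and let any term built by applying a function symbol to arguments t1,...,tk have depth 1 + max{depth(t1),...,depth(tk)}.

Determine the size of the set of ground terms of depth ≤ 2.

38

If N_k denotes the number of depth-≤k ground terms, the 2 constants give N_0 = 2, and each function symbol of arity r contributes N_{k-1}^r new terms at level k: N_k = 2 + N_{k-1}^2.
N_0 = 2
N_1 = 2 + 2^2 = 6
N_2 = 2 + 6^2 = 38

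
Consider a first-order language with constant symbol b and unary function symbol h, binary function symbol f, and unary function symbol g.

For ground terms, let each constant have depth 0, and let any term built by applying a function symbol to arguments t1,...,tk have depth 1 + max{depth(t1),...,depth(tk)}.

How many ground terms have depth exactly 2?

Write N_k for the number of ground terms of depth ≤ k. A term of depth ≤ k is either a constant or a function symbol applied to arguments of depth ≤ k−1, so N_k = 1 + N_{k-1} + N_{k-1}^2 + N_{k-1}.
N_0 = 1
N_1 = 1 + 1 + 1^2 + 1 = 4
N_2 = 1 + 4 + 4^2 + 4 = 25
Terms of depth exactly 2: N_2 − N_1 = 25 − 4 = 21.

21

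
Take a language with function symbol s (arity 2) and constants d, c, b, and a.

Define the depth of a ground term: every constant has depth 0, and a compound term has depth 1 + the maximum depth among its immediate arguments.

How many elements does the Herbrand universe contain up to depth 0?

4

Let N_k count ground terms of depth at most k. Each non-constant term of depth ≤ k is some function symbol applied to depth-≤(k−1) arguments, giving N_k = 4 + N_{k-1}^2.
N_0 = 4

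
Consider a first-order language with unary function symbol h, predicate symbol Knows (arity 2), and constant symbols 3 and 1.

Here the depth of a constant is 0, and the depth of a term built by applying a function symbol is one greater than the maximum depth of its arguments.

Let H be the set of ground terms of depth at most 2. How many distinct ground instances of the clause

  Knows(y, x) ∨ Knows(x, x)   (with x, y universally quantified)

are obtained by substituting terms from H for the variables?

Ground terms of depth ≤ 2:
  Count level by level. With function symbols h/1, the terms of depth ≤ k are the 2 constants together with each function applied to depth-≤(k−1) tuples, so N_k = 2 + N_{k-1}.
  N_0 = 2
  N_1 = 2 + 2 = 4
  N_2 = 2 + 4 = 6
  Explicitly: 3, 1, h(3), h(1), h(h(3)), h(h(1)).
So there are 6 ground terms available for substitution.
The clause has 2 distinct variables (x, y), each appearing in the body. In the free term algebra distinct substitutions yield syntactically distinct ground instances.
Number of ground instances = 6^2 = 36.

36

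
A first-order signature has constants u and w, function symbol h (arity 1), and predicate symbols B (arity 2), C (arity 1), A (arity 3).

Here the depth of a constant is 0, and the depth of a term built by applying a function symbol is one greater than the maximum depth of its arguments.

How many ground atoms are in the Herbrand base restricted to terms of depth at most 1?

84

First count ground terms of depth ≤ 1.
Let N_k = |{terms of depth ≤ k}|. Then N_0 = 2 and N_k = 2 + N_{k-1} for k ≥ 1 (one summand per function symbol, arity giving the exponent).
N_0 = 2
N_1 = 2 + 2 = 4
Explicitly: u, w, h(u), h(w).
So |H| = 4.
For each predicate symbol, the number of ground atoms is |H| raised to its arity; summing:
  B: 4^2 = 16;  C: 4;  A: 4^3 = 64
Total ground atoms: 16 + 4 + 64 = 84.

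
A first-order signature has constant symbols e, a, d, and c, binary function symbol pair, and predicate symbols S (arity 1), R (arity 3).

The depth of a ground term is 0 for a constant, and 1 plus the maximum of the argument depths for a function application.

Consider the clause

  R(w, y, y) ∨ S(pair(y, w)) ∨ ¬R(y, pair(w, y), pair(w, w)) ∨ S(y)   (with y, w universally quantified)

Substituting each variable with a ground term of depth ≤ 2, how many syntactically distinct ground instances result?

Ground terms of depth ≤ 2:
  Let N_k = |{terms of depth ≤ k}|. Then N_0 = 4 and N_k = 4 + N_{k-1}^2 for k ≥ 1 (one summand per function symbol, arity giving the exponent).
  N_0 = 4
  N_1 = 4 + 4^2 = 20
  N_2 = 4 + 20^2 = 404
So there are 404 ground terms available for substitution.
There are 2 variables to instantiate (y, w), each occurring in at least one literal, so different choices give different ground instances.
Number of ground instances = 404^2 = 163216.

163216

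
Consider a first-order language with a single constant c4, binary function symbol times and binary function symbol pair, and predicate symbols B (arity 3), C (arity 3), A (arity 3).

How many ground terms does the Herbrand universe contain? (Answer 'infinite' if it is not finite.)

The signature has at least one function symbol (times, arity 2) and at least one constant (c4).
Iterating times gives infinitely many distinct ground terms: c4, times(c4, c4), times(times(c4, c4), times(c4, c4)), ...
So the Herbrand universe is infinite.

infinite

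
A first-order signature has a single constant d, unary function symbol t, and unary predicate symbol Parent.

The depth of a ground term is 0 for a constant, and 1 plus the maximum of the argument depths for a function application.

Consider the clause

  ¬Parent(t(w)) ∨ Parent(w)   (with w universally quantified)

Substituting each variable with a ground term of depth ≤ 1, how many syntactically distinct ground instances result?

2

Ground terms of depth ≤ 1:
  Count level by level. With function symbols t/1, the terms of depth ≤ k are the 1 constant together with each function applied to depth-≤(k−1) tuples, so N_k = 1 + N_{k-1}.
  N_0 = 1
  N_1 = 1 + 1 = 2
  Explicitly: d, t(d).
So there are 2 ground terms available for substitution.
There is 1 variable to instantiate (w),  occurring in at least one literal, so different choices give different ground instances.
Number of ground instances = 2.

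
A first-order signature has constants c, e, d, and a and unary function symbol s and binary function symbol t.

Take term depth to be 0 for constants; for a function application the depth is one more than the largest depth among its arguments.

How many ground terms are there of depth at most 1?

Let N_k count ground terms of depth at most k. Each non-constant term of depth ≤ k is some function symbol applied to depth-≤(k−1) arguments, giving N_k = 4 + N_{k-1} + N_{k-1}^2.
N_0 = 4
N_1 = 4 + 4 + 4^2 = 24

24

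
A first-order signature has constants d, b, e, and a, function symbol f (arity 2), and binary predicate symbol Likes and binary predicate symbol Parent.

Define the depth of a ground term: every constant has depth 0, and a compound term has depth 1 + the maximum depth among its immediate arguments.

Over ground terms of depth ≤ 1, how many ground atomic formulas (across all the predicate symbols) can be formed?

First count ground terms of depth ≤ 1.
Count level by level. With function symbols f/2, the terms of depth ≤ k are the 4 constants together with each function applied to depth-≤(k−1) tuples, so N_k = 4 + N_{k-1}^2.
N_0 = 4
N_1 = 4 + 4^2 = 20
So |H| = 20.
A ground atom is a predicate applied to a tuple of terms from H, so the count is the sum over predicates of |H|^arity:
  Likes: 20^2 = 400;  Parent: 20^2 = 400
Total ground atoms: 400 + 400 = 800.

800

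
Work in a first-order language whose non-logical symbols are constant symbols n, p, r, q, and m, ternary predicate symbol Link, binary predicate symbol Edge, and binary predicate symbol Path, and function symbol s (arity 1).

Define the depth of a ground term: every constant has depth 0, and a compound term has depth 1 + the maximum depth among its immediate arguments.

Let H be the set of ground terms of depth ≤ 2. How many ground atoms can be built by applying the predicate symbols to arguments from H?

First count ground terms of depth ≤ 2.
If N_k denotes the number of depth-≤k ground terms, the 5 constants give N_0 = 5, and each function symbol of arity r contributes N_{k-1}^r new terms at level k: N_k = 5 + N_{k-1}.
N_0 = 5
N_1 = 5 + 5 = 10
N_2 = 5 + 10 = 15
So |H| = 15.
Each predicate of arity r yields |H|^r ground atoms (one per choice of an r-tuple from H):
  Link: 15^3 = 3375;  Edge: 15^2 = 225;  Path: 15^2 = 225
Total ground atoms: 3375 + 225 + 225 = 3825.

3825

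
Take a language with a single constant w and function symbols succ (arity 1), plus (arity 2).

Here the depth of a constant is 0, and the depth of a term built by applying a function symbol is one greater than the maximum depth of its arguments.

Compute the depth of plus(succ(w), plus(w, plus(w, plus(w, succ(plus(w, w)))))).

depth(succ(w)) = 1 + depth(w) = 1 + 0 = 1
depth(plus(w, w)) = 1 + max(0, 0) = 1
depth(succ(plus(w, w))) = 1 + depth(plus(w, w)) = 1 + 1 = 2
depth(plus(w, succ(plus(w, w)))) = 1 + max(0, 2) = 3
depth(plus(w, plus(w, succ(plus(w, w))))) = 1 + max(0, 3) = 4
depth(plus(w, plus(w, plus(w, succ(plus(w, w)))))) = 1 + max(0, 4) = 5
depth(plus(succ(w), plus(w, plus(w, plus(w, succ(plus(w, w))))))) = 1 + max(1, 5) = 6

6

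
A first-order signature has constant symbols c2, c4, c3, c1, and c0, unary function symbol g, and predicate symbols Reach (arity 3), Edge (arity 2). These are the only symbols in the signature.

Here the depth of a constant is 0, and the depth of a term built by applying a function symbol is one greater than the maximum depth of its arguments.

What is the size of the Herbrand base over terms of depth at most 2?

3600

First count ground terms of depth ≤ 2.
Write N_k for the number of ground terms of depth ≤ k. A term of depth ≤ k is either a constant or a function symbol applied to arguments of depth ≤ k−1, so N_k = 5 + N_{k-1}.
N_0 = 5
N_1 = 5 + 5 = 10
N_2 = 5 + 10 = 15
So |H| = 15.
Each predicate of arity r yields |H|^r ground atoms (one per choice of an r-tuple from H):
  Reach: 15^3 = 3375;  Edge: 15^2 = 225
Total ground atoms: 3375 + 225 = 3600.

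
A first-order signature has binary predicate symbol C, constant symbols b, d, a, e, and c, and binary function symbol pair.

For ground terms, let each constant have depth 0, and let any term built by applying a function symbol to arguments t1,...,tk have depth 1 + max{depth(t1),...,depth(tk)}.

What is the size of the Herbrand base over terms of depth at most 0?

First count ground terms of depth ≤ 0.
Let N_k count ground terms of depth at most k. Each non-constant term of depth ≤ k is some function symbol applied to depth-≤(k−1) arguments, giving N_k = 5 + N_{k-1}^2.
N_0 = 5
So |H| = 5.
Ground atoms are formed by filling each argument slot of a predicate with a term from H, so an r-ary predicate gives |H|^r atoms:
  C: 5^2 = 25
Total ground atoms: 25.

25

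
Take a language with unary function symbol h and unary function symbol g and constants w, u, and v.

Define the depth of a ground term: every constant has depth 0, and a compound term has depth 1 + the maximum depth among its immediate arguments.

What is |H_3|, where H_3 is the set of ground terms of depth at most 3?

Write N_k for the number of ground terms of depth ≤ k. A term of depth ≤ k is either a constant or a function symbol applied to arguments of depth ≤ k−1, so N_k = 3 + N_{k-1} + N_{k-1}.
N_0 = 3
N_1 = 3 + 3 + 3 = 9
N_2 = 3 + 9 + 9 = 21
N_3 = 3 + 21 + 21 = 45

45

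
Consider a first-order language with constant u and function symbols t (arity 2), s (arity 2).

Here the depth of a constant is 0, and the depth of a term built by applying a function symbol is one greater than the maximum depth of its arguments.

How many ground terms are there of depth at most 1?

3

Count level by level. With function symbols t/2, s/2, the terms of depth ≤ k are the 1 constant together with each function applied to depth-≤(k−1) tuples, so N_k = 1 + N_{k-1}^2 + N_{k-1}^2.
N_0 = 1
N_1 = 1 + 1^2 + 1^2 = 3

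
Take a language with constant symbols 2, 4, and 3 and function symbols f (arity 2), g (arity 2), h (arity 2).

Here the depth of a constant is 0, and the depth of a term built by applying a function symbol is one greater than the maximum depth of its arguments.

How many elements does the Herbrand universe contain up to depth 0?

Count level by level. With function symbols f/2, g/2, h/2, the terms of depth ≤ k are the 3 constants together with each function applied to depth-≤(k−1) tuples, so N_k = 3 + N_{k-1}^2 + N_{k-1}^2 + N_{k-1}^2.
N_0 = 3
Explicitly: 2, 4, 3.

3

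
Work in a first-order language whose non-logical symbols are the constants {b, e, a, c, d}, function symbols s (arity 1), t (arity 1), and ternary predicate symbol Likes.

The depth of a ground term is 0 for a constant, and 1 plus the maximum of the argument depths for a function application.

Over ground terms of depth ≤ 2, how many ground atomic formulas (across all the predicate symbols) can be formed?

First count ground terms of depth ≤ 2.
Let N_k count ground terms of depth at most k. Each non-constant term of depth ≤ k is some function symbol applied to depth-≤(k−1) arguments, giving N_k = 5 + N_{k-1} + N_{k-1}.
N_0 = 5
N_1 = 5 + 5 + 5 = 15
N_2 = 5 + 15 + 15 = 35
So |H| = 35.
Each predicate of arity r yields |H|^r ground atoms (one per choice of an r-tuple from H):
  Likes: 35^3 = 42875
Total ground atoms: 42875.

42875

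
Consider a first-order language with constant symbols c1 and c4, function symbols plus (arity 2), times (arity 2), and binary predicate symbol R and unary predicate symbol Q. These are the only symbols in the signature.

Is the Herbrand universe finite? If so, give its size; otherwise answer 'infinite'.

infinite

The signature has at least one function symbol (plus, arity 2) and at least one constant (c1).
Iterating plus gives infinitely many distinct ground terms: c1, plus(c1, c1), plus(plus(c1, c1), plus(c1, c1)), ...
So the Herbrand universe is infinite.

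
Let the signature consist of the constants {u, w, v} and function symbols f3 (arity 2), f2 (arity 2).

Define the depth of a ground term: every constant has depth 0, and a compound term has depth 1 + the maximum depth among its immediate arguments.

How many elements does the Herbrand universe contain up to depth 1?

21

Write N_k for the number of ground terms of depth ≤ k. A term of depth ≤ k is either a constant or a function symbol applied to arguments of depth ≤ k−1, so N_k = 3 + N_{k-1}^2 + N_{k-1}^2.
N_0 = 3
N_1 = 3 + 3^2 + 3^2 = 21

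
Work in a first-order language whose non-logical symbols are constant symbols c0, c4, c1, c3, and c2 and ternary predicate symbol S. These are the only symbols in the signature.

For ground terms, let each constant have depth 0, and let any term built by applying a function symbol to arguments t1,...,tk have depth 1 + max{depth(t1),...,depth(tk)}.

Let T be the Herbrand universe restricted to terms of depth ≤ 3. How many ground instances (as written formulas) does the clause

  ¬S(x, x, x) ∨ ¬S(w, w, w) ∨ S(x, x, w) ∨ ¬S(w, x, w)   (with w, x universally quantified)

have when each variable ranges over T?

25

Ground terms of depth ≤ 3:
  With no function symbols every ground term is a constant, so there are exactly 5 ground terms at every depth bound.
  N_0 = 5
  N_1 = 5
  N_2 = 5
  N_3 = 5
So there are 5 ground terms available for substitution.
There are 2 variables to instantiate (w, x), each occurring in at least one literal, so different choices give different ground instances.
Number of ground instances = 5^2 = 25.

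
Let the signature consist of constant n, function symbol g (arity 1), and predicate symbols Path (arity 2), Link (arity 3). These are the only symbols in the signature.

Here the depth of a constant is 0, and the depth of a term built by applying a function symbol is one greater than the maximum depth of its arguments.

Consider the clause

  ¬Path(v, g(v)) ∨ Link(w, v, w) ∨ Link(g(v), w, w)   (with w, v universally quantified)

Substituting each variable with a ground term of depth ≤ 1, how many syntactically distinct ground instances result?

Ground terms of depth ≤ 1:
  Count level by level. With function symbols g/1, the terms of depth ≤ k are the 1 constant together with each function applied to depth-≤(k−1) tuples, so N_k = 1 + N_{k-1}.
  N_0 = 1
  N_1 = 1 + 1 = 2
  Explicitly: n, g(n).
So there are 2 ground terms available for substitution.
Each of w, v ranges independently over the available ground terms, and distinct assignments produce distinct instances.
Number of ground instances = 2^2 = 4.

4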